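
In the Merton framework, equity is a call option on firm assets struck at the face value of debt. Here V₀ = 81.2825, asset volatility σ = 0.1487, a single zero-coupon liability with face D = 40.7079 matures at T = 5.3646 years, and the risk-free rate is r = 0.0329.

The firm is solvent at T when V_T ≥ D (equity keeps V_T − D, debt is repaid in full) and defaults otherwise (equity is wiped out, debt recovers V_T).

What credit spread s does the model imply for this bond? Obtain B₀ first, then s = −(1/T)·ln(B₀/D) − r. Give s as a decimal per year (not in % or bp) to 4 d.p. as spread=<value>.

d₁ = [ln(V₀/D) + (r + σ²/2)T] / (σ√T)
   = [ln(81.2825/40.7079) + (0.0329 + 0.5·0.1487²)·5.3646] / (0.1487·√5.3646)
   = [0.691509 + 0.235806] / 0.344413 = 2.692447
d₂ = d₁ − σ√T = 2.692447 − 0.344413 = 2.348034
N(d₁) = 0.996454,  N(d₂) = 0.990564,  e^(−rT) = 0.838203
E₀ = V₀·N(d₁) − D·e^(−rT)·N(d₂)
   = 81.2825·0.996454 − 40.7079·0.838203·0.990564 = 47.194745
B₀ = V₀ − E₀ = 81.2825 − 47.194745 = 34.087755
spread = −(1/T)·ln(B₀/D) − r = −(1/5.3646)·ln(34.087755/40.7079) − 0.0329 = 0.00018428

spread=0.0002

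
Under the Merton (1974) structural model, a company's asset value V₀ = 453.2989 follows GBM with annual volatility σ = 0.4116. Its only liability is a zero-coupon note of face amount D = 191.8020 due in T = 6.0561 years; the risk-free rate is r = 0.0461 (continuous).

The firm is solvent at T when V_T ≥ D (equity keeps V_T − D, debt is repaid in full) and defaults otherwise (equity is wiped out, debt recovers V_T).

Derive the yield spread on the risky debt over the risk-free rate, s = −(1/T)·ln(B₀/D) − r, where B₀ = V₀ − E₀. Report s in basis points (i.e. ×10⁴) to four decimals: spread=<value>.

spread=187.8261

d₁ = [ln(V₀/D) + (r + σ²/2)T] / (σ√T)
   = [ln(453.2989/191.8020) + (0.0461 + 0.5·0.4116²)·6.0561] / (0.4116·√6.0561)
   = [0.860088 + 0.792182] / 1.012912 = 1.631207
d₂ = d₁ − σ√T = 1.631207 − 1.012912 = 0.618295
N(d₁) = 0.948577,  N(d₂) = 0.731810,  e^(−rT) = 0.756399
E₀ = V₀·N(d₁) − D·e^(−rT)·N(d₂)
   = 453.2989·0.948577 − 191.8020·0.756399·0.731810 = 323.818695
B₀ = V₀ − E₀ = 453.2989 − 323.818695 = 129.480205
spread = −(1/T)·ln(B₀/D) − r = −(1/6.0561)·ln(129.480205/191.8020) − 0.0461 = 0.01878261
in basis points: 0.01878261 × 10⁴ = 187.8261 bp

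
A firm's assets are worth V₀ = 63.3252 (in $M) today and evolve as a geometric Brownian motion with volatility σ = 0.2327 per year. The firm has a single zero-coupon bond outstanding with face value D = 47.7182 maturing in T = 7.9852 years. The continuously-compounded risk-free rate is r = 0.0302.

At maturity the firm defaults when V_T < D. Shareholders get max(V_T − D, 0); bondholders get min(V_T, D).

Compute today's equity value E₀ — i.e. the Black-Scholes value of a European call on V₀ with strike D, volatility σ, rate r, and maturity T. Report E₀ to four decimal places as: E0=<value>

E0=29.5824

d₁ = [ln(V₀/D) + (r + σ²/2)T] / (σ√T)
   = [ln(63.3252/47.7182) + (0.0302 + 0.5·0.2327²)·7.9852] / (0.2327·√7.9852)
   = [0.282970 + 0.457349] / 0.657566 = 1.125849
d₂ = d₁ − σ√T = 1.125849 − 0.657566 = 0.468283
N(d₁) = 0.869885,  N(d₂) = 0.680209,  e^(−rT) = 0.785721
E₀ = V₀·N(d₁) − D·e^(−rT)·N(d₂)
   = 63.3252·0.869885 − 47.7182·0.785721·0.680209 = 29.582444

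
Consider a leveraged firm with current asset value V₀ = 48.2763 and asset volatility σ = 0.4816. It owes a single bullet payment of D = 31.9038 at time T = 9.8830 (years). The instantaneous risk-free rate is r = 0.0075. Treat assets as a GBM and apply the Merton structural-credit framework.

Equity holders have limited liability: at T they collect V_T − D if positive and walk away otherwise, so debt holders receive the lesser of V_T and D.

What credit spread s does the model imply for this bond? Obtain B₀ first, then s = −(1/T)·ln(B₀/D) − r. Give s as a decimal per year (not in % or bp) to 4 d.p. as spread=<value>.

spread=0.0586

d₁ = [ln(V₀/D) + (r + σ²/2)T] / (σ√T)
   = [ln(48.2763/31.9038) + (0.0075 + 0.5·0.4816²)·9.8830] / (0.4816·√9.8830)
   = [0.414216 + 1.220247] / 1.514017 = 1.079553
d₂ = d₁ − σ√T = 1.079553 − 1.514017 = -0.434464
N(d₁) = 0.859829,  N(d₂) = 0.331976,  e^(−rT) = 0.928558
E₀ = V₀·N(d₁) − D·e^(−rT)·N(d₂)
   = 48.2763·0.859829 − 31.9038·0.928558·0.331976 = 31.674760
B₀ = V₀ − E₀ = 48.2763 − 31.674760 = 16.601540
spread = −(1/T)·ln(B₀/D) − r = −(1/9.8830)·ln(16.601540/31.9038) − 0.0075 = 0.05859629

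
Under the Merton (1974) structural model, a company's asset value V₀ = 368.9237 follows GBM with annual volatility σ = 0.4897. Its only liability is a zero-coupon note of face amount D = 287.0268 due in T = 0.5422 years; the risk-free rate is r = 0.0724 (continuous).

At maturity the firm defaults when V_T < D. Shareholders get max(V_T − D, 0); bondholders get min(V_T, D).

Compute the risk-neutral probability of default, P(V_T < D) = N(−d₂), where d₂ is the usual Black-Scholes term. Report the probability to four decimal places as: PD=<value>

PD=0.2661

d₁ = [ln(V₀/D) + (r + σ²/2)T] / (σ√T)
   = [ln(368.9237/287.0268) + (0.0724 + 0.5·0.4897²)·0.5422] / (0.4897·√0.5422)
   = [0.251014 + 0.104267] / 0.360587 = 0.985285
d₂ = d₁ − σ√T = 0.985285 − 0.360587 = 0.624699
risk-neutral PD = N(−d₂) = N(-0.624699) = 0.266084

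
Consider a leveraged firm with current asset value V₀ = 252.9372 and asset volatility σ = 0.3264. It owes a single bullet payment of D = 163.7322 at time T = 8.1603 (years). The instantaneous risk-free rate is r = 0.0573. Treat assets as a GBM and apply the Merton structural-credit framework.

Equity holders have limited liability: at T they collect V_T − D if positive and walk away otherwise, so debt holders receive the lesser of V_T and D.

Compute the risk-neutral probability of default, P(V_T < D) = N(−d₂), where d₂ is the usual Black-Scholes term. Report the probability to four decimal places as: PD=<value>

PD=0.3079

d₁ = [ln(V₀/D) + (r + σ²/2)T] / (σ√T)
   = [ln(252.9372/163.7322) + (0.0573 + 0.5·0.3264²)·8.1603] / (0.3264·√8.1603)
   = [0.434909 + 0.902272] / 0.932402 = 1.434125
d₂ = d₁ − σ√T = 1.434125 − 0.932402 = 0.501723
risk-neutral PD = N(−d₂) = N(-0.501723) = 0.307931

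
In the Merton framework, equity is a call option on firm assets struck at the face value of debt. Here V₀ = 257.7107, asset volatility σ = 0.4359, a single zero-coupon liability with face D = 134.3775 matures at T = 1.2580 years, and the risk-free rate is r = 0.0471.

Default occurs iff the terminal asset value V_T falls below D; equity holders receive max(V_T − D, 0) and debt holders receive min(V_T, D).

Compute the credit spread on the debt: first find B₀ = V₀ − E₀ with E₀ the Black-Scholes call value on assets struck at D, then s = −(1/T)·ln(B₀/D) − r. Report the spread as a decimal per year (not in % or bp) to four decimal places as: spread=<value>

spread=0.0179

d₁ = [ln(V₀/D) + (r + σ²/2)T] / (σ√T)
   = [ln(257.7107/134.3775) + (0.0471 + 0.5·0.4359²)·1.2580] / (0.4359·√1.2580)
   = [0.651185 + 0.178767] / 0.488908 = 1.697563
d₂ = d₁ − σ√T = 1.697563 − 0.488908 = 1.208654
N(d₁) = 0.955205,  N(d₂) = 0.886602,  e^(−rT) = 0.942469
E₀ = V₀·N(d₁) − D·e^(−rT)·N(d₂)
   = 257.7107·0.955205 − 134.3775·0.942469·0.886602 = 133.881274
B₀ = V₀ − E₀ = 257.7107 − 133.881274 = 123.829426
spread = −(1/T)·ln(B₀/D) − r = −(1/1.2580)·ln(123.829426/134.3775) − 0.0471 = 0.01788250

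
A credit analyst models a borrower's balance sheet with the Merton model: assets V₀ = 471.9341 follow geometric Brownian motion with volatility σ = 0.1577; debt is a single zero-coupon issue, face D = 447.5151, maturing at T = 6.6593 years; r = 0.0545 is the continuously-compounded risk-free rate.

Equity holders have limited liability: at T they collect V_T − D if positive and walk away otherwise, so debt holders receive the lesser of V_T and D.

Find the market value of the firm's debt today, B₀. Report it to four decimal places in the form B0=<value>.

d₁ = [ln(V₀/D) + (r + σ²/2)T] / (σ√T)
   = [ln(471.9341/447.5151) + (0.0545 + 0.5·0.1577²)·6.6593] / (0.1577·√6.6593)
   = [0.053129 + 0.445738] / 0.406955 = 1.225854
d₂ = d₁ − σ√T = 1.225854 − 0.406955 = 0.818899
N(d₁) = 0.889873,  N(d₂) = 0.793578,  e^(−rT) = 0.695634
E₀ = V₀·N(d₁) − D·e^(−rT)·N(d₂)
   = 471.9341·0.889873 − 447.5151·0.695634·0.793578 = 172.915369
B₀ = V₀ − E₀ = 471.9341 − 172.915369 = 299.018731

B0=299.0187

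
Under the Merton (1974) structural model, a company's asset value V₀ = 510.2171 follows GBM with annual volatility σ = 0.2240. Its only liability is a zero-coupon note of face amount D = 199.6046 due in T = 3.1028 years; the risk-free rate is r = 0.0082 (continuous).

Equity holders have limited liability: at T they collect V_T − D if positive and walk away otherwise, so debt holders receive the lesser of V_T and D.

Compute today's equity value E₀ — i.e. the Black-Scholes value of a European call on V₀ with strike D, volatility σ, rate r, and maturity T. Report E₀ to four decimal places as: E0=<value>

d₁ = [ln(V₀/D) + (r + σ²/2)T] / (σ√T)
   = [ln(510.2171/199.6046) + (0.0082 + 0.5·0.2240²)·3.1028] / (0.2240·√3.1028)
   = [0.938498 + 0.103286] / 0.394571 = 2.640297
d₂ = d₁ − σ√T = 2.640297 − 0.394571 = 2.245726
N(d₁) = 0.995858,  N(d₂) = 0.987639,  e^(−rT) = 0.974878
E₀ = V₀·N(d₁) − D·e^(−rT)·N(d₂)
   = 510.2171·0.995858 − 199.6046·0.974878·0.987639 = 315.919104

E0=315.9191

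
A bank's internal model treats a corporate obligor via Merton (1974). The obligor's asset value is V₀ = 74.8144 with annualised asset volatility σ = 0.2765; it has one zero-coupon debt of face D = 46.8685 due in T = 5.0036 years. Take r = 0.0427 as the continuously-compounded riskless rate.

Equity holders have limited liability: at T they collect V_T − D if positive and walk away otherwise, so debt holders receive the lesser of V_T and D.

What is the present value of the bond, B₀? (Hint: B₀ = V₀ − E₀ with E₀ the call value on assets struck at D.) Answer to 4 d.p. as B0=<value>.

B0=35.6701

d₁ = [ln(V₀/D) + (r + σ²/2)T] / (σ√T)
   = [ln(74.8144/46.8685) + (0.0427 + 0.5·0.2765²)·5.0036] / (0.2765·√5.0036)
   = [0.467665 + 0.404922] / 0.618495 = 1.410822
d₂ = d₁ − σ√T = 1.410822 − 0.618495 = 0.792326
N(d₁) = 0.920851,  N(d₂) = 0.785915,  e^(−rT) = 0.807628
E₀ = V₀·N(d₁) − D·e^(−rT)·N(d₂)
   = 74.8144·0.920851 − 46.8685·0.807628·0.785915 = 39.144252
B₀ = V₀ − E₀ = 74.8144 − 39.144252 = 35.670148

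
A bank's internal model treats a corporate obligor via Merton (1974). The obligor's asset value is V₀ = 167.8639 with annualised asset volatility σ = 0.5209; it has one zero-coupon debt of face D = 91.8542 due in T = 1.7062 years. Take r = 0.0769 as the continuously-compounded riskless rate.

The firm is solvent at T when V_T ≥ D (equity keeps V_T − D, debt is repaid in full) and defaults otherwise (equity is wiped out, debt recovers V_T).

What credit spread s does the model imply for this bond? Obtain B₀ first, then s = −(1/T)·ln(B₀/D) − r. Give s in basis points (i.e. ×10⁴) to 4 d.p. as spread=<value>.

spread=410.5559

d₁ = [ln(V₀/D) + (r + σ²/2)T] / (σ√T)
   = [ln(167.8639/91.8542) + (0.0769 + 0.5·0.5209²)·1.7062] / (0.5209·√1.7062)
   = [0.602951 + 0.362684] / 0.680408 = 1.419201
d₂ = d₁ − σ√T = 1.419201 − 0.680408 = 0.738793
N(d₁) = 0.922080,  N(d₂) = 0.769984,  e^(−rT) = 0.877036
E₀ = V₀·N(d₁) − D·e^(−rT)·N(d₂)
   = 167.8639·0.922080 − 91.8542·0.877036·0.769984 = 92.754426
B₀ = V₀ − E₀ = 167.8639 − 92.754426 = 75.109474
spread = −(1/T)·ln(B₀/D) − r = −(1/1.7062)·ln(75.109474/91.8542) − 0.0769 = 0.04105559
in basis points: 0.04105559 × 10⁴ = 410.5559 bp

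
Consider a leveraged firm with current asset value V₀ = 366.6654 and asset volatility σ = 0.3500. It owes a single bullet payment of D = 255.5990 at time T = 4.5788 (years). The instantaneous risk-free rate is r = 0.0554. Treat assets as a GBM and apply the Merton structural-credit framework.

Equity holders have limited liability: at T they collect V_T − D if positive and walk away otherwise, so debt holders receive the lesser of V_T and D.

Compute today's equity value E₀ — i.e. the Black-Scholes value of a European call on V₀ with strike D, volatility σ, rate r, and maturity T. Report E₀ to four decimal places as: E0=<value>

E0=190.7923

d₁ = [ln(V₀/D) + (r + σ²/2)T] / (σ√T)
   = [ln(366.6654/255.5990) + (0.0554 + 0.5·0.3500²)·4.5788] / (0.3500·√4.5788)
   = [0.360840 + 0.534117] / 0.748935 = 1.194973
d₂ = d₁ − σ√T = 1.194973 − 0.748935 = 0.446039
N(d₁) = 0.883951,  N(d₂) = 0.672215,  e^(−rT) = 0.775951
E₀ = V₀·N(d₁) − D·e^(−rT)·N(d₂)
   = 366.6654·0.883951 − 255.5990·0.775951·0.672215 = 190.792276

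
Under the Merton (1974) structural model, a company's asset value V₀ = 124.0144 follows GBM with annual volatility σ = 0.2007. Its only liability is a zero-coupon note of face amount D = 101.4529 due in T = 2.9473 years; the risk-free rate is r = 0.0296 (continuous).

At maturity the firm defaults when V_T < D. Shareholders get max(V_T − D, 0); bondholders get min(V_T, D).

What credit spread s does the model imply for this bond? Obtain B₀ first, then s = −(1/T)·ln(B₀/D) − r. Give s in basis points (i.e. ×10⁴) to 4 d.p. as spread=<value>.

d₁ = [ln(V₀/D) + (r + σ²/2)T] / (σ√T)
   = [ln(124.0144/101.4529) + (0.0296 + 0.5·0.2007²)·2.9473] / (0.2007·√2.9473)
   = [0.200803 + 0.146599] / 0.344556 = 1.008262
d₂ = d₁ − σ√T = 1.008262 − 0.344556 = 0.663706
N(d₁) = 0.843336,  N(d₂) = 0.746561,  e^(−rT) = 0.916457
E₀ = V₀·N(d₁) − D·e^(−rT)·N(d₂)
   = 124.0144·0.843336 − 101.4529·0.916457·0.746561 = 35.172611
B₀ = V₀ − E₀ = 124.0144 − 35.172611 = 88.841789
spread = −(1/T)·ln(B₀/D) − r = −(1/2.9473)·ln(88.841789/101.4529) − 0.0296 = 0.01543699
in basis points: 0.01543699 × 10⁴ = 154.3699 bp

spread=154.3699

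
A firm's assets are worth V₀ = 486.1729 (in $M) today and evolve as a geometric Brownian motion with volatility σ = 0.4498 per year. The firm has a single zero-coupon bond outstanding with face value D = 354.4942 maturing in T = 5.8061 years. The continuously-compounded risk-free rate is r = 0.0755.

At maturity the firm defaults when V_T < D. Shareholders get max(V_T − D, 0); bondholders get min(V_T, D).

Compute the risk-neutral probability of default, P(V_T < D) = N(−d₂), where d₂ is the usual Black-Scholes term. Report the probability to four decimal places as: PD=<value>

PD=0.4388

d₁ = [ln(V₀/D) + (r + σ²/2)T] / (σ√T)
   = [ln(486.1729/354.4942) + (0.0755 + 0.5·0.4498²)·5.8061] / (0.4498·√5.8061)
   = [0.315872 + 1.025706] / 1.083831 = 1.237811
d₂ = d₁ − σ√T = 1.237811 − 1.083831 = 0.153979
risk-neutral PD = N(−d₂) = N(-0.153979) = 0.438813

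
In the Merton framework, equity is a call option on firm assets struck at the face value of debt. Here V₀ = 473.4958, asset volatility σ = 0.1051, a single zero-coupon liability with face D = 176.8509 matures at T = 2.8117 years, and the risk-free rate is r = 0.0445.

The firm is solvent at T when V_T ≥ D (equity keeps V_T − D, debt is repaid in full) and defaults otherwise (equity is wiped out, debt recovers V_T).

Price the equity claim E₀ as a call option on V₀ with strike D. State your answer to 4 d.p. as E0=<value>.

d₁ = [ln(V₀/D) + (r + σ²/2)T] / (σ√T)
   = [ln(473.4958/176.8509) + (0.0445 + 0.5·0.1051²)·2.8117] / (0.1051·√2.8117)
   = [0.984836 + 0.140650] / 0.176233 = 6.386351
d₂ = d₁ − σ√T = 6.386351 − 0.176233 = 6.210118
N(d₁) = 1.000000,  N(d₂) = 1.000000,  e^(−rT) = 0.882390
E₀ = V₀·N(d₁) − D·e^(−rT)·N(d₂)
   = 473.4958·1.000000 − 176.8509·0.882390·1.000000 = 317.444257

E0=317.4443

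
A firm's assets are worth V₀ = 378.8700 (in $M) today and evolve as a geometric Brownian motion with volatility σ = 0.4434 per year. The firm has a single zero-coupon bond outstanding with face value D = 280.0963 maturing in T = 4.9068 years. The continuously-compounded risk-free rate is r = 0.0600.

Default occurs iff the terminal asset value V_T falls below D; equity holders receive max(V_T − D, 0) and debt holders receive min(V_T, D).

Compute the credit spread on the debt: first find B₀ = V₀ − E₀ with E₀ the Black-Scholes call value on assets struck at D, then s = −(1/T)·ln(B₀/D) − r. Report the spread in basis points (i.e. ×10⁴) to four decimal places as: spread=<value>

spread=472.1121

d₁ = [ln(V₀/D) + (r + σ²/2)T] / (σ√T)
   = [ln(378.8700/280.0963) + (0.0600 + 0.5·0.4434²)·4.9068] / (0.4434·√4.9068)
   = [0.302060 + 0.776755] / 0.982189 = 1.098379
d₂ = d₁ − σ√T = 1.098379 − 0.982189 = 0.116190
N(d₁) = 0.863980,  N(d₂) = 0.546249,  e^(−rT) = 0.744972
E₀ = V₀·N(d₁) − D·e^(−rT)·N(d₂)
   = 378.8700·0.863980 − 280.0963·0.744972·0.546249 = 213.353725
B₀ = V₀ − E₀ = 378.8700 − 213.353725 = 165.516275
spread = −(1/T)·ln(B₀/D) − r = −(1/4.9068)·ln(165.516275/280.0963) − 0.0600 = 0.04721121
in basis points: 0.04721121 × 10⁴ = 472.1121 bp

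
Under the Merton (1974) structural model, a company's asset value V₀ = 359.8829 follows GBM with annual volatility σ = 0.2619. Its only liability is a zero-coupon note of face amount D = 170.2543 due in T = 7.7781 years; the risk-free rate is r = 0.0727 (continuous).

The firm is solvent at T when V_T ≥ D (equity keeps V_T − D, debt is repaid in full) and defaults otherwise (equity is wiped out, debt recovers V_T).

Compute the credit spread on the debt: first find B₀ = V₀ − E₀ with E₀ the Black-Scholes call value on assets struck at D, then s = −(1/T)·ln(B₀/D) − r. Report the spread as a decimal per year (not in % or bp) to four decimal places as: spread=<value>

d₁ = [ln(V₀/D) + (r + σ²/2)T] / (σ√T)
   = [ln(359.8829/170.2543) + (0.0727 + 0.5·0.2619²)·7.7781] / (0.2619·√7.7781)
   = [0.748485 + 0.832224] / 0.730419 = 2.164112
d₂ = d₁ − σ√T = 2.164112 − 0.730419 = 1.433693
N(d₁) = 0.984772,  N(d₂) = 0.924170,  e^(−rT) = 0.568094
E₀ = V₀·N(d₁) − D·e^(−rT)·N(d₂)
   = 359.8829·0.984772 − 170.2543·0.568094·0.924170 = 265.016466
B₀ = V₀ − E₀ = 359.8829 − 265.016466 = 94.866434
spread = −(1/T)·ln(B₀/D) − r = −(1/7.7781)·ln(94.866434/170.2543) − 0.0727 = 0.00248845

spread=0.0025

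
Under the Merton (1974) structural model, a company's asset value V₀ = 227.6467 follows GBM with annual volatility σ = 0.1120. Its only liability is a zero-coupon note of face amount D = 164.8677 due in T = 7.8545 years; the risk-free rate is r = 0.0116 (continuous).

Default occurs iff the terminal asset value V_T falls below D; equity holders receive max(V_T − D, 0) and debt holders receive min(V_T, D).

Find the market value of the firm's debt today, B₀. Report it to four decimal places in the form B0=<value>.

d₁ = [ln(V₀/D) + (r + σ²/2)T] / (σ√T)
   = [ln(227.6467/164.8677) + (0.0116 + 0.5·0.1120²)·7.8545] / (0.1120·√7.8545)
   = [0.322652 + 0.140376] / 0.313890 = 1.475126
d₂ = d₁ − σ√T = 1.475126 − 0.313890 = 1.161236
N(d₁) = 0.929911,  N(d₂) = 0.877227,  e^(−rT) = 0.912915
E₀ = V₀·N(d₁) − D·e^(−rT)·N(d₂)
   = 227.6467·0.929911 − 164.8677·0.912915·0.877227 = 79.659437
B₀ = V₀ − E₀ = 227.6467 − 79.659437 = 147.987263

B0=147.9873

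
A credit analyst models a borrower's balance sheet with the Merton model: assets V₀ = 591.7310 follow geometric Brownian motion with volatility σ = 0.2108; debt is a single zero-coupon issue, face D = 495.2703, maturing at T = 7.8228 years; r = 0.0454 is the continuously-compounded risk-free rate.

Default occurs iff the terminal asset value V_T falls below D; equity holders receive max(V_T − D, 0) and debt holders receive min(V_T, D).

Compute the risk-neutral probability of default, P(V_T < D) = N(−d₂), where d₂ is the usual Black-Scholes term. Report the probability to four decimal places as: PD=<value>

d₁ = [ln(V₀/D) + (r + σ²/2)T] / (σ√T)
   = [ln(591.7310/495.2703) + (0.0454 + 0.5·0.2108²)·7.8228] / (0.2108·√7.8228)
   = [0.177948 + 0.528965] / 0.589592 = 1.198986
d₂ = d₁ − σ√T = 1.198986 − 0.589592 = 0.609394
risk-neutral PD = N(−d₂) = N(-0.609394) = 0.271132

PD=0.2711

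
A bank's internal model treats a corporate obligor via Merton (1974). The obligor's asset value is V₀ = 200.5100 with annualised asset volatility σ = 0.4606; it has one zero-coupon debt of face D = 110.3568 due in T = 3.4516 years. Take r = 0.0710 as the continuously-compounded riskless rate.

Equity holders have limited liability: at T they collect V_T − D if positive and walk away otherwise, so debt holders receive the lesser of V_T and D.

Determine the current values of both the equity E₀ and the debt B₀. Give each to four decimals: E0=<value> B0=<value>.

d₁ = [ln(V₀/D) + (r + σ²/2)T] / (σ√T)
   = [ln(200.5100/110.3568) + (0.0710 + 0.5·0.4606²)·3.4516] / (0.4606·√3.4516)
   = [0.597145 + 0.611196] / 0.855725 = 1.412068
d₂ = d₁ − σ√T = 1.412068 − 0.855725 = 0.556343
N(d₁) = 0.921035,  N(d₂) = 0.711012,  e^(−rT) = 0.782655
E₀ = V₀·N(d₁) − D·e^(−rT)·N(d₂)
   = 200.5100·0.921035 − 110.3568·0.782655·0.711012 = 123.265735
B₀ = V₀ − E₀ = 200.5100 − 123.265735 = 77.244265

E0=123.2657 B0=77.2443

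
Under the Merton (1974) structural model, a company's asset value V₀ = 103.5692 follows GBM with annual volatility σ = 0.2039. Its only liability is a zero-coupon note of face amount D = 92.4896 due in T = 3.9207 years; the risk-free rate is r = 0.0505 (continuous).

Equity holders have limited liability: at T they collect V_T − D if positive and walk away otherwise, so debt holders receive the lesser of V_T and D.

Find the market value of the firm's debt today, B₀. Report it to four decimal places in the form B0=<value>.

B0=71.4001

d₁ = [ln(V₀/D) + (r + σ²/2)T] / (σ√T)
   = [ln(103.5692/92.4896) + (0.0505 + 0.5·0.2039²)·3.9207] / (0.2039·√3.9207)
   = [0.113144 + 0.279497] / 0.403737 = 0.972516
d₂ = d₁ − σ√T = 0.972516 − 0.403737 = 0.568778
N(d₁) = 0.834603,  N(d₂) = 0.715247,  e^(−rT) = 0.820374
E₀ = V₀·N(d₁) − D·e^(−rT)·N(d₂)
   = 103.5692·0.834603 − 92.4896·0.820374·0.715247 = 32.169082
B₀ = V₀ − E₀ = 103.5692 − 32.169082 = 71.400118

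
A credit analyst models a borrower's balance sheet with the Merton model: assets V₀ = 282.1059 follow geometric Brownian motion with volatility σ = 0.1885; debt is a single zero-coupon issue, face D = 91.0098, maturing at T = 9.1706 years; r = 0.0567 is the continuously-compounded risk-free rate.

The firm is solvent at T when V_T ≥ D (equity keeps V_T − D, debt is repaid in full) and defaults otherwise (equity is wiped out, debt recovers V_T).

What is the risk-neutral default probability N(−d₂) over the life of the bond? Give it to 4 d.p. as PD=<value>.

d₁ = [ln(V₀/D) + (r + σ²/2)T] / (σ√T)
   = [ln(282.1059/91.0098) + (0.0567 + 0.5·0.1885²)·9.1706] / (0.1885·√9.1706)
   = [1.131315 + 0.682899] / 0.570835 = 3.178179
d₂ = d₁ − σ√T = 3.178179 − 0.570835 = 2.607345
risk-neutral PD = N(−d₂) = N(-2.607345) = 0.004562

PD=0.0046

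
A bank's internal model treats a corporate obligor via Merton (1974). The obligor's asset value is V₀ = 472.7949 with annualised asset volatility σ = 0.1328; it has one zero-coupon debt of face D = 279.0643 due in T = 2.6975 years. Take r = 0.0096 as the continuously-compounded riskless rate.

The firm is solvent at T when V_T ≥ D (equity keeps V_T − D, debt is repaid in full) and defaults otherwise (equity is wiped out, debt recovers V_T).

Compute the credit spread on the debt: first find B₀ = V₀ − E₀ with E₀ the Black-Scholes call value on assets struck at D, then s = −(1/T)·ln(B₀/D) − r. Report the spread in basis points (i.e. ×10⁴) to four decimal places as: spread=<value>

spread=1.9016

d₁ = [ln(V₀/D) + (r + σ²/2)T] / (σ√T)
   = [ln(472.7949/279.0643) + (0.0096 + 0.5·0.1328²)·2.6975] / (0.1328·√2.6975)
   = [0.527219 + 0.049682] / 0.218112 = 2.644984
d₂ = d₁ − σ√T = 2.644984 − 0.218112 = 2.426873
N(d₁) = 0.995915,  N(d₂) = 0.992385,  e^(−rT) = 0.974436
E₀ = V₀·N(d₁) − D·e^(−rT)·N(d₂)
   = 472.7949·0.995915 − 279.0643·0.974436·0.992385 = 201.003935
B₀ = V₀ − E₀ = 472.7949 − 201.003935 = 271.790965
spread = −(1/T)·ln(B₀/D) − r = −(1/2.6975)·ln(271.790965/279.0643) − 0.0096 = 0.00019016
in basis points: 0.00019016 × 10⁴ = 1.9016 bp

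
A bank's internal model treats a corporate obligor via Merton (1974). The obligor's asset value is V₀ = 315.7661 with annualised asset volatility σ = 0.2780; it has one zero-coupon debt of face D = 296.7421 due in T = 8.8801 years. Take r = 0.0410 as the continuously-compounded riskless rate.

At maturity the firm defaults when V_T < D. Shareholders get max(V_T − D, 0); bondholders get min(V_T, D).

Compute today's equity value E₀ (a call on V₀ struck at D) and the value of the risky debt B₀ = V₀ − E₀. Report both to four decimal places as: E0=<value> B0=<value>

E0=148.6989 B0=167.0672

d₁ = [ln(V₀/D) + (r + σ²/2)T] / (σ√T)
   = [ln(315.7661/296.7421) + (0.0410 + 0.5·0.2780²)·8.8801] / (0.2780·√8.8801)
   = [0.062138 + 0.707229] / 0.828426 = 0.928710
d₂ = d₁ − σ√T = 0.928710 − 0.828426 = 0.100284
N(d₁) = 0.823480,  N(d₂) = 0.539940,  e^(−rT) = 0.694833
E₀ = V₀·N(d₁) − D·e^(−rT)·N(d₂)
   = 315.7661·0.823480 − 296.7421·0.694833·0.539940 = 148.698906
B₀ = V₀ − E₀ = 315.7661 − 148.698906 = 167.067194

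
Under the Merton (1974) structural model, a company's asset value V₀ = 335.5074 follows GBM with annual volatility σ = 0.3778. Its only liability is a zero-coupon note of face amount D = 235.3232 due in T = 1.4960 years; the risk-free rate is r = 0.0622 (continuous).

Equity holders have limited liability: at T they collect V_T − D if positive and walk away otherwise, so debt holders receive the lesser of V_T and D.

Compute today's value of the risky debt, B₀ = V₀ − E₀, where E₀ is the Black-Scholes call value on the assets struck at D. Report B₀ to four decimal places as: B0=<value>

B0=203.6444

d₁ = [ln(V₀/D) + (r + σ²/2)T] / (σ√T)
   = [ln(335.5074/235.3232) + (0.0622 + 0.5·0.3778²)·1.4960] / (0.3778·√1.4960)
   = [0.354684 + 0.199815] / 0.462091 = 1.199978
d₂ = d₁ − σ√T = 1.199978 − 0.462091 = 0.737887
N(d₁) = 0.884926,  N(d₂) = 0.769708,  e^(−rT) = 0.911147
E₀ = V₀·N(d₁) − D·e^(−rT)·N(d₂)
   = 335.5074·0.884926 − 235.3232·0.911147·0.769708 = 131.862998
B₀ = V₀ − E₀ = 335.5074 − 131.862998 = 203.644402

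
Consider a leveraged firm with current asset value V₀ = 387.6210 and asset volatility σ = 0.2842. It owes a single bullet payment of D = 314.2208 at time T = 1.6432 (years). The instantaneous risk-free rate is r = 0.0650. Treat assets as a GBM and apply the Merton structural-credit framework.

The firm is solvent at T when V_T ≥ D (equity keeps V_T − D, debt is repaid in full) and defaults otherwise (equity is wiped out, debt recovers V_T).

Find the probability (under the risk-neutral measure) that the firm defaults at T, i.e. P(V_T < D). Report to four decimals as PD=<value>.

d₁ = [ln(V₀/D) + (r + σ²/2)T] / (σ√T)
   = [ln(387.6210/314.2208) + (0.0650 + 0.5·0.2842²)·1.6432] / (0.2842·√1.6432)
   = [0.209932 + 0.173168] / 0.364308 = 1.051583
d₂ = d₁ − σ√T = 1.051583 − 0.364308 = 0.687274
risk-neutral PD = N(−d₂) = N(-0.687274) = 0.245955

PD=0.2460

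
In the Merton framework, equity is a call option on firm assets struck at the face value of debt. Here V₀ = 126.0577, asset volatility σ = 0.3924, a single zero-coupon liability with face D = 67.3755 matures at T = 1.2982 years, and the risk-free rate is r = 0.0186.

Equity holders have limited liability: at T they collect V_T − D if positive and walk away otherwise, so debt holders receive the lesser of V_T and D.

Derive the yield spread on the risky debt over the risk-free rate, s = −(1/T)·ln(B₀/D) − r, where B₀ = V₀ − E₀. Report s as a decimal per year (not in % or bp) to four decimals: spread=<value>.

spread=0.0153

d₁ = [ln(V₀/D) + (r + σ²/2)T] / (σ√T)
   = [ln(126.0577/67.3755) + (0.0186 + 0.5·0.3924²)·1.2982] / (0.3924·√1.2982)
   = [0.626458 + 0.124093] / 0.447095 = 1.678730
d₂ = d₁ − σ√T = 1.678730 − 0.447095 = 1.231635
N(d₁) = 0.953398,  N(d₂) = 0.890957,  e^(−rT) = 0.976143
E₀ = V₀·N(d₁) − D·e^(−rT)·N(d₂)
   = 126.0577·0.953398 − 67.3755·0.976143·0.890957 = 61.586549
B₀ = V₀ − E₀ = 126.0577 − 61.586549 = 64.471151
spread = −(1/T)·ln(B₀/D) − r = −(1/1.2982)·ln(64.471151/67.3755) − 0.0186 = 0.01534207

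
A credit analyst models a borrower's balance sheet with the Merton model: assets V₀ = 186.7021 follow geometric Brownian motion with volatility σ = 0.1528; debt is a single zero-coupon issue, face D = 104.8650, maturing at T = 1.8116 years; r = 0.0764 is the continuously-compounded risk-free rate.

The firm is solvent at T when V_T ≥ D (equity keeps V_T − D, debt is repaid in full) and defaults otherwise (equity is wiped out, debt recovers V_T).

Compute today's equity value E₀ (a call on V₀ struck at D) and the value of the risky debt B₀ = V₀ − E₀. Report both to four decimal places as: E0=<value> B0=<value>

E0=95.3931 B0=91.3090

d₁ = [ln(V₀/D) + (r + σ²/2)T] / (σ√T)
   = [ln(186.7021/104.8650) + (0.0764 + 0.5·0.1528²)·1.8116] / (0.1528·√1.8116)
   = [0.576840 + 0.159555] / 0.205662 = 3.580605
d₂ = d₁ − σ√T = 3.580605 − 0.205662 = 3.374943
N(d₁) = 0.999829,  N(d₂) = 0.999631,  e^(−rT) = 0.870745
E₀ = V₀·N(d₁) − D·e^(−rT)·N(d₂)
   = 186.7021·0.999829 − 104.8650·0.870745·0.999631 = 95.393144
B₀ = V₀ − E₀ = 186.7021 − 95.393144 = 91.308956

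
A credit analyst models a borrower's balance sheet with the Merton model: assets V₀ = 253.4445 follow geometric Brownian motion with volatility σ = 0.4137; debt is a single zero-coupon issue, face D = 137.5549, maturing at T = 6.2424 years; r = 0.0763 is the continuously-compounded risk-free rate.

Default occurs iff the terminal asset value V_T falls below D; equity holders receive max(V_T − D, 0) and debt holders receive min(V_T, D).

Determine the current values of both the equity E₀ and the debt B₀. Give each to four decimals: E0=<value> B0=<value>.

E0=178.5346 B0=74.9099

d₁ = [ln(V₀/D) + (r + σ²/2)T] / (σ√T)
   = [ln(253.4445/137.5549) + (0.0763 + 0.5·0.4137²)·6.2424] / (0.4137·√6.2424)
   = [0.611122 + 1.010481] / 1.033621 = 1.568857
d₂ = d₁ − σ√T = 1.568857 − 1.033621 = 0.535236
N(d₁) = 0.941659,  N(d₂) = 0.703757,  e^(−rT) = 0.621080
E₀ = V₀·N(d₁) − D·e^(−rT)·N(d₂)
   = 253.4445·0.941659 − 137.5549·0.621080·0.703757 = 178.534612
B₀ = V₀ − E₀ = 253.4445 − 178.534612 = 74.909888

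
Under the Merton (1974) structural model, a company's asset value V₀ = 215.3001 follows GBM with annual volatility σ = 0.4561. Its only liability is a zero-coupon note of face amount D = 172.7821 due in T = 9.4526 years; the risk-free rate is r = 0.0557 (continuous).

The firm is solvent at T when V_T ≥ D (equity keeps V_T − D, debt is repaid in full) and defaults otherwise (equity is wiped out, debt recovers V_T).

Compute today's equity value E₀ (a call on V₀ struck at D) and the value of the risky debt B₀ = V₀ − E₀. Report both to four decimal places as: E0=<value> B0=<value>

d₁ = [ln(V₀/D) + (r + σ²/2)T] / (σ√T)
   = [ln(215.3001/172.7821) + (0.0557 + 0.5·0.4561²)·9.4526] / (0.4561·√9.4526)
   = [0.220002 + 1.509709] / 1.402283 = 1.233496
d₂ = d₁ − σ√T = 1.233496 − 1.402283 = -0.168787
N(d₁) = 0.891305,  N(d₂) = 0.432982,  e^(−rT) = 0.590663
E₀ = V₀·N(d₁) − D·e^(−rT)·N(d₂)
   = 215.3001·0.891305 − 172.7821·0.590663·0.432982 = 147.709569
B₀ = V₀ − E₀ = 215.3001 − 147.709569 = 67.590531

E0=147.7096 B0=67.5905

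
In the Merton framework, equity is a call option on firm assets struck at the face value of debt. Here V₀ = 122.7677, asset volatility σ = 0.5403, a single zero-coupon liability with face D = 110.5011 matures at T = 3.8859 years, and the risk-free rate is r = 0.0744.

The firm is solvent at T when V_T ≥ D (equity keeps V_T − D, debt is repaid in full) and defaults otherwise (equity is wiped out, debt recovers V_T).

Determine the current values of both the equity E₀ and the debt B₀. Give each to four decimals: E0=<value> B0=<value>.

E0=64.2179 B0=58.5498

d₁ = [ln(V₀/D) + (r + σ²/2)T] / (σ√T)
   = [ln(122.7677/110.5011) + (0.0744 + 0.5·0.5403²)·3.8859] / (0.5403·√3.8859)
   = [0.105268 + 0.856305] / 1.065076 = 0.902821
d₂ = d₁ − σ√T = 0.902821 − 1.065076 = -0.162255
N(d₁) = 0.816690,  N(d₂) = 0.435552,  e^(−rT) = 0.748929
E₀ = V₀·N(d₁) − D·e^(−rT)·N(d₂)
   = 122.7677·0.816690 − 110.5011·0.748929·0.435552 = 64.217878
B₀ = V₀ − E₀ = 122.7677 − 64.217878 = 58.549822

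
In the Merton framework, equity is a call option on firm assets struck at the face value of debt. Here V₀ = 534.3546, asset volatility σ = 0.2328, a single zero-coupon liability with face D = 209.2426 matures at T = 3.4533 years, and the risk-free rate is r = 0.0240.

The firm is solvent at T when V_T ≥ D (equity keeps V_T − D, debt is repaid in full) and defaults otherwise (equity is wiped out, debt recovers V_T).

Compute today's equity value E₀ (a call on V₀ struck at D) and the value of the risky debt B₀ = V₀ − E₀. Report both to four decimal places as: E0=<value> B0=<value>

d₁ = [ln(V₀/D) + (r + σ²/2)T] / (σ√T)
   = [ln(534.3546/209.2426) + (0.0240 + 0.5·0.2328²)·3.4533] / (0.2328·√3.4533)
   = [0.937565 + 0.176456] / 0.432614 = 2.575097
d₂ = d₁ − σ√T = 2.575097 − 0.432614 = 2.142483
N(d₁) = 0.994989,  N(d₂) = 0.983923,  e^(−rT) = 0.920462
E₀ = V₀·N(d₁) − D·e^(−rT)·N(d₂)
   = 534.3546·0.994989 − 209.2426·0.920462·0.983923 = 342.173719
B₀ = V₀ − E₀ = 534.3546 − 342.173719 = 192.180881

E0=342.1737 B0=192.1809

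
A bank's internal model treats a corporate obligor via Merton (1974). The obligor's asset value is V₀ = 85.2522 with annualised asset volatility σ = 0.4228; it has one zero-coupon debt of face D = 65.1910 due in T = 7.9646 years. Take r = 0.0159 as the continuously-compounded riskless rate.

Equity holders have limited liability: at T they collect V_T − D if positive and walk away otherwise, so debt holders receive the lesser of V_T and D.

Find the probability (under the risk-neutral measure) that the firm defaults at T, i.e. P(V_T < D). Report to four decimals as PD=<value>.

PD=0.6047

d₁ = [ln(V₀/D) + (r + σ²/2)T] / (σ√T)
   = [ln(85.2522/65.1910) + (0.0159 + 0.5·0.4228²)·7.9646] / (0.4228·√7.9646)
   = [0.268292 + 0.838512] / 1.193210 = 0.927586
d₂ = d₁ − σ√T = 0.927586 − 1.193210 = -0.265624
risk-neutral PD = N(−d₂) = N(0.265624) = 0.604736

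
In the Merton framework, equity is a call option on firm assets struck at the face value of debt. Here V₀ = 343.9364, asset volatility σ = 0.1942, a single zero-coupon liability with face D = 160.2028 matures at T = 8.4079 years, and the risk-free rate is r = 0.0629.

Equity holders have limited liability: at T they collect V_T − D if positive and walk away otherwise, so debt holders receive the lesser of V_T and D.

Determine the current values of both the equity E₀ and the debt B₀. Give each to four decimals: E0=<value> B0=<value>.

E0=249.8964 B0=94.0400

d₁ = [ln(V₀/D) + (r + σ²/2)T] / (σ√T)
   = [ln(343.9364/160.2028) + (0.0629 + 0.5·0.1942²)·8.4079] / (0.1942·√8.4079)
   = [0.764016 + 0.687403] / 0.563110 = 2.577507
d₂ = d₁ − σ√T = 2.577507 − 0.563110 = 2.014398
N(d₁) = 0.995024,  N(d₂) = 0.978016,  e^(−rT) = 0.589278
E₀ = V₀·N(d₁) − D·e^(−rT)·N(d₂)
   = 343.9364·0.995024 − 160.2028·0.589278·0.978016 = 249.896399
B₀ = V₀ − E₀ = 343.9364 − 249.896399 = 94.040001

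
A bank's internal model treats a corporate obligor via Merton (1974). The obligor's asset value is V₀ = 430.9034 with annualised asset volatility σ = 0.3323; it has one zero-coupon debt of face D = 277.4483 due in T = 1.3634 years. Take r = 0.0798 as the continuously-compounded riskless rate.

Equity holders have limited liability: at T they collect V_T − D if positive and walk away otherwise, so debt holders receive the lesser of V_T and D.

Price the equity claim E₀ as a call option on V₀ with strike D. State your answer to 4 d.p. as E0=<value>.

E0=186.5041

d₁ = [ln(V₀/D) + (r + σ²/2)T] / (σ√T)
   = [ln(430.9034/277.4483) + (0.0798 + 0.5·0.3323²)·1.3634] / (0.3323·√1.3634)
   = [0.440249 + 0.184075] / 0.388009 = 1.609045
d₂ = d₁ − σ√T = 1.609045 − 0.388009 = 1.221036
N(d₁) = 0.946197,  N(d₂) = 0.888964,  e^(−rT) = 0.896910
E₀ = V₀·N(d₁) − D·e^(−rT)·N(d₂)
   = 430.9034·0.946197 − 277.4483·0.896910·0.888964 = 186.504083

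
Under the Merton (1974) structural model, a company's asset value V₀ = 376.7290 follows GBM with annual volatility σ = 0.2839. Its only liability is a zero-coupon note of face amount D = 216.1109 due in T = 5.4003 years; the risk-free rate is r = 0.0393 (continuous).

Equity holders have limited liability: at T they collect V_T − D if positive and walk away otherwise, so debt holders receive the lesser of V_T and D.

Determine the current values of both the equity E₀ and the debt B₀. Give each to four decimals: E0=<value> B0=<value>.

E0=211.7997 B0=164.9293

d₁ = [ln(V₀/D) + (r + σ²/2)T] / (σ√T)
   = [ln(376.7290/216.1109) + (0.0393 + 0.5·0.2839²)·5.4003] / (0.2839·√5.4003)
   = [0.555734 + 0.429862] / 0.659742 = 1.493911
d₂ = d₁ − σ√T = 1.493911 − 0.659742 = 0.834168
N(d₁) = 0.932401,  N(d₂) = 0.797907,  e^(−rT) = 0.808777
E₀ = V₀·N(d₁) − D·e^(−rT)·N(d₂)
   = 376.7290·0.932401 − 216.1109·0.808777·0.797907 = 211.799694
B₀ = V₀ − E₀ = 376.7290 − 211.799694 = 164.929306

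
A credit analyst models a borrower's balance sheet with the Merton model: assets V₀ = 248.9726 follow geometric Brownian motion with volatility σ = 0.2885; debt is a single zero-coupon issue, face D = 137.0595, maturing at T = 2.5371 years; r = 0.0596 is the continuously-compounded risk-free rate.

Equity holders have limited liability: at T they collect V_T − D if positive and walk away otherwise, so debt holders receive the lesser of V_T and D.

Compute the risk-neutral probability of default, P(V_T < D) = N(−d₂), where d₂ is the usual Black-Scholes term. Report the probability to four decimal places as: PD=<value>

PD=0.0810

d₁ = [ln(V₀/D) + (r + σ²/2)T] / (σ√T)
   = [ln(248.9726/137.0595) + (0.0596 + 0.5·0.2885²)·2.5371] / (0.2885·√2.5371)
   = [0.596928 + 0.256795] / 0.459531 = 1.857815
d₂ = d₁ − σ√T = 1.857815 − 0.459531 = 1.398284
risk-neutral PD = N(−d₂) = N(-1.398284) = 0.081014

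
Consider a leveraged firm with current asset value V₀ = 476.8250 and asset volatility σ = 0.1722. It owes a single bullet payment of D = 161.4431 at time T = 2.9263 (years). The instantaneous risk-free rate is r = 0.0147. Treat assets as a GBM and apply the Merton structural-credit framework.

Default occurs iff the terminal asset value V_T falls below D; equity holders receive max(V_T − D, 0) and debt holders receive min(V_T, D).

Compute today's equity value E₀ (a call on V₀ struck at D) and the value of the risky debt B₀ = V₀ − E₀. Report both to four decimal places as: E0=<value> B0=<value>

d₁ = [ln(V₀/D) + (r + σ²/2)T] / (σ√T)
   = [ln(476.8250/161.4431) + (0.0147 + 0.5·0.1722²)·2.9263] / (0.1722·√2.9263)
   = [1.082997 + 0.086403] / 0.294573 = 3.969817
d₂ = d₁ − σ√T = 3.969817 − 0.294573 = 3.675244
N(d₁) = 0.999964,  N(d₂) = 0.999881,  e^(−rT) = 0.957895
E₀ = V₀·N(d₁) − D·e^(−rT)·N(d₂)
   = 476.8250·0.999964 − 161.4431·0.957895·0.999881 = 322.180609
B₀ = V₀ − E₀ = 476.8250 − 322.180609 = 154.644391

E0=322.1806 B0=154.6444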